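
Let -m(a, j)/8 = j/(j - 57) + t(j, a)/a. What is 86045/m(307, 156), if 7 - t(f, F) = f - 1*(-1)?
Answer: -871721895/88112 ≈ -9893.3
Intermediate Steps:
t(f, F) = 6 - f (t(f, F) = 7 - (f - 1*(-1)) = 7 - (f + 1) = 7 - (1 + f) = 7 + (-1 - f) = 6 - f)
m(a, j) = -8*j/(-57 + j) - 8*(6 - j)/a (m(a, j) = -8*(j/(j - 57) + (6 - j)/a) = -8*(j/(-57 + j) + (6 - j)/a) = -8*j/(-57 + j) - 8*(6 - j)/a)
86045/m(307, 156) = 86045/((8*(342 + 156² - 63*156 - 1*307*156)/(307*(-57 + 156)))) = 86045/((8*(1/307)*(342 + 24336 - 9828 - 47892)/99)) = 86045/((8*(1/307)*(1/99)*(-33042))) = 86045/(-88112/10131) = 86045*(-10131/88112) = -871721895/88112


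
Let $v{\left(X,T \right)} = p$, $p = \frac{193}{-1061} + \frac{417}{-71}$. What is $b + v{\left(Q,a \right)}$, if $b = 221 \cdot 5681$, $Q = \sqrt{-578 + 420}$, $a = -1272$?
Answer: $\frac{94577689691}{75331} \approx 1.2555 \cdot 10^{6}$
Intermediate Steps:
$p = - \frac{456140}{75331}$ ($p = 193 \left(- \frac{1}{1061}\right) + 417 \left(- \frac{1}{71}\right) = - \frac{193}{1061} - \frac{417}{71} = - \frac{456140}{75331} \approx -6.0551$)
$Q = i \sqrt{158}$ ($Q = \sqrt{-158} = i \sqrt{158} \approx 12.57 i$)
$v{\left(X,T \right)} = - \frac{456140}{75331}$
$b = 1255501$
$b + v{\left(Q,a \right)} = 1255501 - \frac{456140}{75331} = \frac{94577689691}{75331}$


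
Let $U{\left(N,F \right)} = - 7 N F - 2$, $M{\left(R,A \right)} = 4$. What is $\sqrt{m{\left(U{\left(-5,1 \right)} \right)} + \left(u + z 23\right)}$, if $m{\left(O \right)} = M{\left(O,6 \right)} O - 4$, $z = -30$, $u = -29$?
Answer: $i \sqrt{591} \approx 24.31 i$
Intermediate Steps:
$U{\left(N,F \right)} = -2 - 7 F N$ ($U{\left(N,F \right)} = - 7 F N - 2 = -2 - 7 F N$)
$m{\left(O \right)} = -4 + 4 O$ ($m{\left(O \right)} = 4 O - 4 = -4 + 4 O$)
$\sqrt{m{\left(U{\left(-5,1 \right)} \right)} + \left(u + z 23\right)} = \sqrt{\left(-4 + 4 \left(-2 - 7 \left(-5\right)\right)\right) - 719} = \sqrt{\left(-4 + 4 \left(-2 + 35\right)\right) - 719} = \sqrt{\left(-4 + 4 \cdot 33\right) - 719} = \sqrt{\left(-4 + 132\right) - 719} = \sqrt{128 - 719} = \sqrt{-591} = i \sqrt{591}$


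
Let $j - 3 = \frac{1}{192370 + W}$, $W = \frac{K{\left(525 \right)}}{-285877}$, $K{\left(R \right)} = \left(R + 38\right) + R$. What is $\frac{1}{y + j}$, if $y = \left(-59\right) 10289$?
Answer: $- \frac{54994157402}{33384093262283419} \approx -1.6473 \cdot 10^{-6}$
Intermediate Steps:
$K{\left(R \right)} = 38 + 2 R$ ($K{\left(R \right)} = \left(38 + R\right) + R = 38 + 2 R$)
$W = - \frac{1088}{285877}$ ($W = \frac{38 + 2 \cdot 525}{-285877} = \left(38 + 1050\right) \left(- \frac{1}{285877}\right) = 1088 \left(- \frac{1}{285877}\right) = - \frac{1088}{285877} \approx -0.0038058$)
$y = -607051$
$j = \frac{164982758083}{54994157402}$ ($j = 3 + \frac{1}{192370 - \frac{1088}{285877}} = 3 + \frac{1}{\frac{54994157402}{285877}} = 3 + \frac{285877}{54994157402} = \frac{164982758083}{54994157402} \approx 3.0$)
$\frac{1}{y + j} = \frac{1}{-607051 + \frac{164982758083}{54994157402}} = \frac{1}{- \frac{33384093262283419}{54994157402}} = - \frac{54994157402}{33384093262283419}$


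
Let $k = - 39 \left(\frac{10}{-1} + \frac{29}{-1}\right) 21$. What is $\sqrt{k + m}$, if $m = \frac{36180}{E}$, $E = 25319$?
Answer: $\frac{3 \sqrt{2275194482169}}{25319} \approx 178.72$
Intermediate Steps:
$k = 31941$ ($k = - 39 \left(10 \left(-1\right) + 29 \left(-1\right)\right) 21 = - 39 \left(-10 - 29\right) 21 = \left(-39\right) \left(-39\right) 21 = 1521 \cdot 21 = 31941$)
$m = \frac{36180}{25319} \approx 1.429$
$\sqrt{k + m} = \sqrt{31941 + \frac{36180}{25319}} = \sqrt{\frac{808750359}{25319}} = \frac{3 \sqrt{2275194482169}}{25319}$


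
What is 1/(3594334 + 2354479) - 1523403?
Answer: -9062439570638/5948813 ≈ -1.5234e+6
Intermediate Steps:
1/(3594334 + 2354479) - 1523403 = 1/5948813 - 1523403 = -9062439570638/5948813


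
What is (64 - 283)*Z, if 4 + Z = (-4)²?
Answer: -2628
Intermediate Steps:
Z = 12 (Z = -4 + (-4)² = -4 + 16 = 12)
(64 - 283)*Z = (64 - 283)*12 = -219*12 = -2628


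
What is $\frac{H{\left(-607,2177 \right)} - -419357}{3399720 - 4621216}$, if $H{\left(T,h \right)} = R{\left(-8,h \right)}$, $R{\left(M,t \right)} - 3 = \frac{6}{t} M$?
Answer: $- \frac{114118334}{332399599} \approx -0.34332$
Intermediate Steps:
$R{\left(M,t \right)} = 3 + \frac{6 M}{t}$ ($R{\left(M,t \right)} = 3 + \frac{6}{t} M = 3 + \frac{6 M}{t}$)
$H{\left(T,h \right)} = 3 - \frac{48}{h}$ ($H{\left(T,h \right)} = 3 + 6 \left(-8\right) \frac{1}{h} = 3 - \frac{48}{h}$)
$\frac{H{\left(-607,2177 \right)} - -419357}{3399720 - 4621216} = \frac{\left(3 - \frac{48}{2177}\right) - -419357}{3399720 - 4621216} = \frac{\left(3 - \frac{48}{2177}\right) + \left(-1105 + 420462\right)}{-1221496} = \left(\left(3 - \frac{48}{2177}\right) + 419357\right) \left(- \frac{1}{1221496}\right) = \left(\frac{6483}{2177} + 419357\right) \left(- \frac{1}{1221496}\right) = \frac{912946672}{2177} \left(- \frac{1}{1221496}\right) = - \frac{114118334}{332399599}$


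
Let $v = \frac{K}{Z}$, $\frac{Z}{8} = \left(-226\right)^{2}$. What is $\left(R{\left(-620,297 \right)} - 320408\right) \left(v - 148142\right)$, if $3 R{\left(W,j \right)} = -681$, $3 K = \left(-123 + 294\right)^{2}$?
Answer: $\frac{19408676726314015}{408608} \approx 4.75 \cdot 10^{10}$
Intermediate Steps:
$Z = 408608$ ($Z = 8 \left(-226\right)^{2} = 8 \cdot 51076 = 408608$)
$K = 9747$ ($K = \frac{\left(-123 + 294\right)^{2}}{3} = \frac{171^{2}}{3} = \frac{1}{3} \cdot 29241 = 9747$)
$R{\left(W,j \right)} = -227$ ($R{\left(W,j \right)} = \frac{1}{3} \left(-681\right) = -227$)
$v = \frac{9747}{408608} \approx 0.023854$
$\left(R{\left(-620,297 \right)} - 320408\right) \left(v - 148142\right) = \left(-227 - 320408\right) \left(\frac{9747}{408608} - 148142\right) = \left(-320635\right) \left(- \frac{60531996589}{408608}\right) = \frac{19408676726314015}{408608}$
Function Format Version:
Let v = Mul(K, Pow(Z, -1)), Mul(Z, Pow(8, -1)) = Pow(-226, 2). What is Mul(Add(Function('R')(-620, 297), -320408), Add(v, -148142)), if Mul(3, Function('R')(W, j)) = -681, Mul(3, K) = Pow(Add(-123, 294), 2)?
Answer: Rational(19408676726314015, 408608) ≈ 4.7500e+10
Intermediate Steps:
Z = 408608 (Z = Mul(8, Pow(-226, 2)) = Mul(8, 51076) = 408608)
K = 9747 (K = Mul(Rational(1, 3), Pow(Add(-123, 294), 2)) = Mul(Rational(1, 3), Pow(171, 2)) = Mul(Rational(1, 3), 29241) = 9747)
Function('R')(W, j) = -227 (Function('R')(W, j) = Mul(Rational(1, 3), -681) = -227)
v = Rational(9747, 408608) (v = Mul(9747, Pow(408608, -1)) = Mul(9747, Rational(1, 408608)) = Rational(9747, 408608) ≈ 0.023854)
Mul(Add(Function('R')(-620, 297), -320408), Add(v, -148142)) = Mul(Add(-227, -320408), Add(Rational(9747, 408608), -148142)) = Mul(-320635, Rational(-60531996589, 408608)) = Rational(19408676726314015, 408608)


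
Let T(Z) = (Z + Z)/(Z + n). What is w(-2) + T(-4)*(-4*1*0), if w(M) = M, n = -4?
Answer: -2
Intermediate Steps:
T(Z) = 2*Z/(-4 + Z) (T(Z) = (Z + Z)/(Z - 4) = (2*Z)/(-4 + Z) = 2*Z/(-4 + Z))
w(-2) + T(-4)*(-4*1*0) = -2 + (2*(-4)/(-4 - 4))*(-4*1*0) = -2 + (2*(-4)/(-8))*(-4*0) = -2 + (2*(-4)*(-⅛))*0 = -2 + 1*0 = -2 + 0 = -2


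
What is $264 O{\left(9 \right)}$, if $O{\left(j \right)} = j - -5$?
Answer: $3696$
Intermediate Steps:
$O{\left(j \right)} = 5 + j$ ($O{\left(j \right)} = j + 5 = 5 + j$)
$264 O{\left(9 \right)} = 264 \left(5 + 9\right) = 264 \cdot 14 = 3696$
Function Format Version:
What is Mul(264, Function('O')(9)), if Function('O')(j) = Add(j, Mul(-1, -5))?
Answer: 3696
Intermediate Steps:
Function('O')(j) = Add(5, j) (Function('O')(j) = Add(j, 5) = Add(5, j))
Mul(264, Function('O')(9)) = Mul(264, Add(5, 9)) = Mul(264, 14) = 3696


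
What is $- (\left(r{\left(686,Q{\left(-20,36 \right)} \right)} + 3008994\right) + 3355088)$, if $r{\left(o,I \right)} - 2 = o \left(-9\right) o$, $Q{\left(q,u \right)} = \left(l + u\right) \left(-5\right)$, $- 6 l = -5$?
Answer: $-2128720$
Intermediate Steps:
$l = \frac{5}{6}$ ($l = \left(- \frac{1}{6}\right) \left(-5\right) = \frac{5}{6} \approx 0.83333$)
$Q{\left(q,u \right)} = - \frac{25}{6} - 5 u$ ($Q{\left(q,u \right)} = \left(\frac{5}{6} + u\right) \left(-5\right) = - \frac{25}{6} - 5 u$)
$r{\left(o,I \right)} = 2 - 9 o^{2}$ ($r{\left(o,I \right)} = 2 + o \left(-9\right) o = 2 + - 9 o o = 2 - 9 o^{2}$)
$- (\left(r{\left(686,Q{\left(-20,36 \right)} \right)} + 3008994\right) + 3355088) = - (\left(\left(2 - 9 \cdot 686^{2}\right) + 3008994\right) + 3355088) = - (\left(\left(2 - 4235364\right) + 3008994\right) + 3355088) = - (\left(-4235362 + 3008994\right) + 3355088) = - (-1226368 + 3355088) = \left(-1\right) 2128720 = -2128720$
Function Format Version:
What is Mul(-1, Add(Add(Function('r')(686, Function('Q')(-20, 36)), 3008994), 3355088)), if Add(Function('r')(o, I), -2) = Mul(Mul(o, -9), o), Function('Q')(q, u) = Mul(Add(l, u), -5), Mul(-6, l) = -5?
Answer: -2128720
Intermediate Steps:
l = Rational(5, 6) (l = Mul(Rational(-1, 6), -5) = Rational(5, 6) ≈ 0.83333)
Function('Q')(q, u) = Add(Rational(-25, 6), Mul(-5, u)) (Function('Q')(q, u) = Mul(Add(Rational(5, 6), u), -5) = Add(Rational(-25, 6), Mul(-5, u)))
Function('r')(o, I) = Add(2, Mul(-9, Pow(o, 2))) (Function('r')(o, I) = Add(2, Mul(Mul(o, -9), o)) = Add(2, Mul(Mul(-9, o), o)) = Add(2, Mul(-9, Pow(o, 2))))
Mul(-1, Add(Add(Function('r')(686, Function('Q')(-20, 36)), 3008994), 3355088)) = Mul(-1, Add(Add(Add(2, Mul(-9, Pow(686, 2))), 3008994), 3355088)) = Mul(-1, Add(Add(Add(2, Mul(-9, 470596)), 3008994), 3355088)) = Mul(-1, Add(Add(Add(2, -4235364), 3008994), 3355088)) = Mul(-1, Add(Add(-4235362, 3008994), 3355088)) = Mul(-1, Add(-1226368, 3355088)) = Mul(-1, 2128720) = -2128720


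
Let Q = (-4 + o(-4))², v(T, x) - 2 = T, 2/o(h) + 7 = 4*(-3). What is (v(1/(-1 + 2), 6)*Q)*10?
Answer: 182520/361 ≈ 505.60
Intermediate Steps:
o(h) = -2/19 (o(h) = 2/(-7 + 4*(-3)) = 2/(-7 - 12) = 2/(-19) = 2*(-1/19) = -2/19)
v(T, x) = 2 + T
Q = 6084/361 (Q = (-4 - 2/19)² = (-78/19)² = 6084/361 ≈ 16.853)
(v(1/(-1 + 2), 6)*Q)*10 = ((2 + 1/(-1 + 2))*(6084/361))*10 = ((2 + 1/1)*(6084/361))*10 = ((2 + 1)*(6084/361))*10 = (3*(6084/361))*10 = (18252/361)*10 = 182520/361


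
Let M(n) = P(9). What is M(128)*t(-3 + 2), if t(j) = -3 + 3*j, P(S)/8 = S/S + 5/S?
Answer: -224/3 ≈ -74.667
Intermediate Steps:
P(S) = 8 + 40/S (P(S) = 8*(S/S + 5/S) = 8*(1 + 5/S) = 8 + 40/S)
M(n) = 112/9 (M(n) = 8 + 40/9 = 112/9)
M(128)*t(-3 + 2) = 112*(-3 + 3*(-3 + 2))/9 = 112*(-3 + 3*(-1))/9 = 112*(-3 - 3)/9 = (112/9)*(-6) = -224/3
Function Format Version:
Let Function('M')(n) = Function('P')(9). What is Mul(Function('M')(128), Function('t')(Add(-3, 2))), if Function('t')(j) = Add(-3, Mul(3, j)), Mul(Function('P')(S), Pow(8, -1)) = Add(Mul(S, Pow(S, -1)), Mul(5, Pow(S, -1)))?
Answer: Rational(-224, 3) ≈ -74.667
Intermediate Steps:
Function('P')(S) = Add(8, Mul(40, Pow(S, -1))) (Function('P')(S) = Mul(8, Add(Mul(S, Pow(S, -1)), Mul(5, Pow(S, -1)))) = Mul(8, Add(1, Mul(5, Pow(S, -1)))) = Add(8, Mul(40, Pow(S, -1))))
Function('M')(n) = Rational(112, 9) (Function('M')(n) = Add(8, Mul(40, Pow(9, -1))) = Add(8, Mul(40, Rational(1, 9))) = Add(8, Rational(40, 9)) = Rational(112, 9))
Mul(Function('M')(128), Function('t')(Add(-3, 2))) = Mul(Rational(112, 9), Add(-3, Mul(3, Add(-3, 2)))) = Mul(Rational(112, 9), Add(-3, Mul(3, -1))) = Mul(Rational(112, 9), Add(-3, -3)) = Mul(Rational(112, 9), -6) = Rational(-224, 3)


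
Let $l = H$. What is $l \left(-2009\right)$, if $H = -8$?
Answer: $16072$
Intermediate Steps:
$l = -8$
$l \left(-2009\right) = \left(-8\right) \left(-2009\right) = 16072$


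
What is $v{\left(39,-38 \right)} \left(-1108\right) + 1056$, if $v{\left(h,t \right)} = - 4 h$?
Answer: $173904$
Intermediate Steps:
$v{\left(39,-38 \right)} \left(-1108\right) + 1056 = \left(-4\right) 39 \left(-1108\right) + 1056 = \left(-156\right) \left(-1108\right) + 1056 = 172848 + 1056 = 173904$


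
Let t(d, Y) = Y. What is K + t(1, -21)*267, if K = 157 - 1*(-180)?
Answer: -5270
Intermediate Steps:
K = 337 (K = 157 + 180 = 337)
K + t(1, -21)*267 = 337 - 21*267 = 337 - 5607 = -5270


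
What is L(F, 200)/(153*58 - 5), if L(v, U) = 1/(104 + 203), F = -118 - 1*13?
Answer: 1/2722783 ≈ 3.6727e-7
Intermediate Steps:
F = -131 (F = -118 - 13 = -131)
L(v, U) = 1/307
L(F, 200)/(153*58 - 5) = 1/(307*(153*58 - 5)) = 1/(307*(8874 - 5)) = (1/307)/8869 = (1/307)*(1/8869) = 1/2722783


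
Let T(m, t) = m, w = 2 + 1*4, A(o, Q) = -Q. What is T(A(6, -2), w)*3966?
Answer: 7932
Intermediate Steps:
w = 6 (w = 2 + 4 = 6)
T(A(6, -2), w)*3966 = -1*(-2)*3966 = 2*3966 = 7932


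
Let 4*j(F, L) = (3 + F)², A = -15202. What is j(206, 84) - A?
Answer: 104489/4 ≈ 26122.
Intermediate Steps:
j(F, L) = (3 + F)²/4
j(206, 84) - A = (3 + 206)²/4 - 1*(-15202) = (¼)*209² + 15202 = (¼)*43681 + 15202 = 43681/4 + 15202 = 104489/4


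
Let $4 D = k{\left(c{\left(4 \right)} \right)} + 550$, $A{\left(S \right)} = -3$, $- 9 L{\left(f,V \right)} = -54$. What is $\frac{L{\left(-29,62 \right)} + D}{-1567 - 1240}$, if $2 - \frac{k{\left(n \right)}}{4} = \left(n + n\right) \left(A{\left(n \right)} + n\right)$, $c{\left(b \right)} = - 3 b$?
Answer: $\frac{429}{5614} \approx 0.076416$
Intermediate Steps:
$L{\left(f,V \right)} = 6$ ($L{\left(f,V \right)} = \left(- \frac{1}{9}\right) \left(-54\right) = 6$)
$k{\left(n \right)} = 8 - 8 n \left(-3 + n\right)$ ($k{\left(n \right)} = 8 - 4 \left(n + n\right) \left(-3 + n\right) = 8 - 4 \cdot 2 n \left(-3 + n\right) = 8 - 8 n \left(-3 + n\right)$)
$D = - \frac{441}{2}$ ($D = \frac{\left(8 - 8 \left(\left(-3\right) 4\right)^{2} + 24 \left(\left(-3\right) 4\right)\right) + 550}{4} = \frac{\left(8 - 8 \left(-12\right)^{2} + 24 \left(-12\right)\right) + 550}{4} = \frac{\left(8 - 1152 - 288\right) + 550}{4} = \frac{-1432 + 550}{4} = \frac{1}{4} \left(-882\right) = - \frac{441}{2} \approx -220.5$)
$\frac{L{\left(-29,62 \right)} + D}{-1567 - 1240} = \frac{6 - \frac{441}{2}}{-1567 - 1240} = - \frac{429}{2 \left(-2807\right)} = \left(- \frac{429}{2}\right) \left(- \frac{1}{2807}\right) = \frac{429}{5614}$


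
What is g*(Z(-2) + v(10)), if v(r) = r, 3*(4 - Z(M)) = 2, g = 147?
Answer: 1960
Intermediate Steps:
Z(M) = 10/3 (Z(M) = 4 - 1/3*2 = 4 - 2/3 = 10/3)
g*(Z(-2) + v(10)) = 147*(10/3 + 10) = 147*(40/3) = 1960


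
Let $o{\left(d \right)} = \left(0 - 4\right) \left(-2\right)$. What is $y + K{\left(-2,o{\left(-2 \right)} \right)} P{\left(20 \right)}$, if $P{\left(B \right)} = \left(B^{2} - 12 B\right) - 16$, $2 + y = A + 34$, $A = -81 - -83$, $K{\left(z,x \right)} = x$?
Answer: $1186$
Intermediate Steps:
$o{\left(d \right)} = 8$ ($o{\left(d \right)} = \left(-4\right) \left(-2\right) = 8$)
$A = 2$ ($A = -81 + 83 = 2$)
$y = 34$ ($y = -2 + \left(2 + 34\right) = -2 + 36 = 34$)
$P{\left(B \right)} = -16 + B^{2} - 12 B$
$y + K{\left(-2,o{\left(-2 \right)} \right)} P{\left(20 \right)} = 34 + 8 \left(-16 + 20^{2} - 240\right) = 34 + 8 \left(-16 + 400 - 240\right) = 34 + 8 \cdot 144 = 34 + 1152 = 1186$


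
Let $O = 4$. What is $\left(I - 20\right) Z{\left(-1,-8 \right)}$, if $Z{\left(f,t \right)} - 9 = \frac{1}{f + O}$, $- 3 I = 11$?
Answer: $- \frac{1988}{9} \approx -220.89$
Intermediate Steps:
$I = - \frac{11}{3}$ ($I = \left(- \frac{1}{3}\right) 11 = - \frac{11}{3} \approx -3.6667$)
$Z{\left(f,t \right)} = 9 + \frac{1}{4 + f}$ ($Z{\left(f,t \right)} = 9 + \frac{1}{f + 4} = 9 + \frac{1}{4 + f}$)
$\left(I - 20\right) Z{\left(-1,-8 \right)} = \left(- \frac{11}{3} - 20\right) \frac{37 + 9 \left(-1\right)}{4 - 1} = - \frac{71 \frac{37 - 9}{3}}{3} = - \frac{71 \cdot \frac{1}{3} \cdot 28}{3} = \left(- \frac{71}{3}\right) \frac{28}{3} = - \frac{1988}{9}$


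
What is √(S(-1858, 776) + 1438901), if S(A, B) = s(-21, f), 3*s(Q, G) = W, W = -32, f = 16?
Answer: √12950013/3 ≈ 1199.5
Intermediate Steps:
s(Q, G) = -32/3 (s(Q, G) = (⅓)*(-32) = -32/3)
S(A, B) = -32/3
√(S(-1858, 776) + 1438901) = √(-32/3 + 1438901) = √(4316671/3) = √12950013/3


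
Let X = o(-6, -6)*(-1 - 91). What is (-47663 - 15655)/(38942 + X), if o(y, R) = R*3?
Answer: -31659/20299 ≈ -1.5596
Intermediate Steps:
o(y, R) = 3*R
X = 1656 (X = (3*(-6))*(-1 - 91) = -18*(-92) = 1656)
(-47663 - 15655)/(38942 + X) = (-47663 - 15655)/(38942 + 1656) = -63318/40598 = -63318*1/40598 = -31659/20299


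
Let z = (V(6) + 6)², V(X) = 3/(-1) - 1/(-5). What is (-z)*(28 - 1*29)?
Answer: 256/25 ≈ 10.240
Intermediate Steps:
V(X) = -14/5 (V(X) = 3*(-1) - 1*(-⅕) = -3 + ⅕ = -14/5)
z = 256/25 (z = (-14/5 + 6)² = (16/5)² = 256/25 ≈ 10.240)
(-z)*(28 - 1*29) = (-1*256/25)*(28 - 1*29) = -256*(28 - 29)/25 = -256/25*(-1) = 256/25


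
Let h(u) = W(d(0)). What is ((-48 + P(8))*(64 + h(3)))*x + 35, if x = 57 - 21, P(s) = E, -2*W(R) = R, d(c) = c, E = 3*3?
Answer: -89821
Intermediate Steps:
E = 9
W(R) = -R/2
h(u) = 0 (h(u) = -½*0 = 0)
P(s) = 9
x = 36
((-48 + P(8))*(64 + h(3)))*x + 35 = ((-48 + 9)*(64 + 0))*36 + 35 = -39*64*36 + 35 = -2496*36 + 35 = -89856 + 35 = -89821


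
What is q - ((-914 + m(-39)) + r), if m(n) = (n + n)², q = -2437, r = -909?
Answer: -6698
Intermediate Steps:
m(n) = 4*n² (m(n) = (2*n)² = 4*n²)
q - ((-914 + m(-39)) + r) = -2437 - ((-914 + 4*(-39)²) - 909) = -2437 - ((-914 + 4*1521) - 909) = -2437 - ((-914 + 6084) - 909) = -2437 - (5170 - 909) = -2437 - 1*4261 = -2437 - 4261 = -6698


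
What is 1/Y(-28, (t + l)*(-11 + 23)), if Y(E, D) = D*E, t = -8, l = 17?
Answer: -1/3024 ≈ -0.00033069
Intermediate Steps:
1/Y(-28, (t + l)*(-11 + 23)) = 1/(((-8 + 17)*(-11 + 23))*(-28)) = 1/((9*12)*(-28)) = 1/(108*(-28)) = 1/(-3024) = -1/3024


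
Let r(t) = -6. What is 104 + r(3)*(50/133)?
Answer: 13532/133 ≈ 101.74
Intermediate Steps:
104 + r(3)*(50/133) = 104 - 300/133 = 13532/133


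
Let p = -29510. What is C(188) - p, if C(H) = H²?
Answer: 64854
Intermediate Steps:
C(188) - p = 188² - 1*(-29510) = 35344 + 29510 = 64854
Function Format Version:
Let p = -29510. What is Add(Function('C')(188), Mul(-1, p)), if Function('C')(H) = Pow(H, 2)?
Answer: 64854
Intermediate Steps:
Add(Function('C')(188), Mul(-1, p)) = Add(Pow(188, 2), Mul(-1, -29510)) = Add(35344, 29510) = 64854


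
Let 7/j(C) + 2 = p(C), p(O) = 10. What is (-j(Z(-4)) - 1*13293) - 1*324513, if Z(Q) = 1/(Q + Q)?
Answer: -2702455/8 ≈ -3.3781e+5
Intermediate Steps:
Z(Q) = 1/(2*Q)
j(C) = 7/8 (j(C) = 7/(-2 + 10) = 7/8)
(-j(Z(-4)) - 1*13293) - 1*324513 = (-1*7/8 - 1*13293) - 1*324513 = (-7/8 - 13293) - 324513 = -106351/8 - 324513 = -2702455/8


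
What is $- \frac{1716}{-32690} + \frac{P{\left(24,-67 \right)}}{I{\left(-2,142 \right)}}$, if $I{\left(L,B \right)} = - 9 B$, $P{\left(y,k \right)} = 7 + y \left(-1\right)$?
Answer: $\frac{1374389}{20888910} \approx 0.065795$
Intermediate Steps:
$P{\left(y,k \right)} = 7 - y$
$- \frac{1716}{-32690} + \frac{P{\left(24,-67 \right)}}{I{\left(-2,142 \right)}} = - \frac{1716}{-32690} + \frac{7 - 24}{\left(-9\right) 142} = \left(-1716\right) \left(- \frac{1}{32690}\right) + \frac{7 - 24}{-1278} = \frac{858}{16345} - - \frac{17}{1278} = \frac{858}{16345} + \frac{17}{1278} = \frac{1374389}{20888910}$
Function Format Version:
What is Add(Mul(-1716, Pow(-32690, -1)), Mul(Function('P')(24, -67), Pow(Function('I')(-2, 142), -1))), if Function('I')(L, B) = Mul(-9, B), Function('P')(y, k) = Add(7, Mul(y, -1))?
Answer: Rational(1374389, 20888910) ≈ 0.065795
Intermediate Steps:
Function('P')(y, k) = Add(7, Mul(-1, y))
Add(Mul(-1716, Pow(-32690, -1)), Mul(Function('P')(24, -67), Pow(Function('I')(-2, 142), -1))) = Add(Mul(-1716, Pow(-32690, -1)), Mul(Add(7, Mul(-1, 24)), Pow(Mul(-9, 142), -1))) = Add(Mul(-1716, Rational(-1, 32690)), Mul(Add(7, -24), Pow(-1278, -1))) = Add(Rational(858, 16345), Mul(-17, Rational(-1, 1278))) = Add(Rational(858, 16345), Rational(17, 1278)) = Rational(1374389, 20888910)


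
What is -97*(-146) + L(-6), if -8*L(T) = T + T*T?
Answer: 56633/4 ≈ 14158.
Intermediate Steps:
L(T) = -T/8 - T²/8 (L(T) = -(T + T*T)/8 = -(T + T²)/8 = -T/8 - T²/8)
-97*(-146) + L(-6) = -97*(-146) - ⅛*(-6)*(1 - 6) = 14162 - ⅛*(-6)*(-5) = 14162 - 15/4 = 56633/4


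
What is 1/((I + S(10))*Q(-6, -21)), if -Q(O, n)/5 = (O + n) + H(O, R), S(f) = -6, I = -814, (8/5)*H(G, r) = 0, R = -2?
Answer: -1/110700 ≈ -9.0334e-6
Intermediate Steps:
H(G, r) = 0 (H(G, r) = (5/8)*0 = 0)
Q(O, n) = -5*O - 5*n (Q(O, n) = -5*((O + n) + 0) = -5*(O + n) = -5*O - 5*n)
1/((I + S(10))*Q(-6, -21)) = 1/((-814 - 6)*(-5*(-6) - 5*(-21))) = 1/((-820)*(30 + 105)) = -1/820/135 = -1/820*1/135 = -1/110700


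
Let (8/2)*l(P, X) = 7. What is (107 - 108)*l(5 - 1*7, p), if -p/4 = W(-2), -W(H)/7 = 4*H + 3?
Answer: -7/4 ≈ -1.7500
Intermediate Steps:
W(H) = -21 - 28*H (W(H) = -7*(4*H + 3) = -7*(3 + 4*H) = -21 - 28*H)
p = -140 (p = -4*(-21 - 28*(-2)) = -4*(-21 + 56) = -4*35 = -140)
l(P, X) = 7/4 (l(P, X) = (1/4)*7 = 7/4)
(107 - 108)*l(5 - 1*7, p) = (107 - 108)*(7/4) = -1*7/4 = -7/4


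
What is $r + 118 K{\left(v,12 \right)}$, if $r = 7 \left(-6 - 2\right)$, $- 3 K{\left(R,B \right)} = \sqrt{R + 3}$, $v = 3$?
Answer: $-56 - \frac{118 \sqrt{6}}{3} \approx -152.35$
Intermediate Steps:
$K{\left(R,B \right)} = - \frac{\sqrt{3 + R}}{3}$ ($K{\left(R,B \right)} = - \frac{\sqrt{R + 3}}{3} = - \frac{\sqrt{3 + R}}{3}$)
$r = -56$ ($r = 7 \left(-8\right) = -56$)
$r + 118 K{\left(v,12 \right)} = -56 + 118 \left(- \frac{\sqrt{3 + 3}}{3}\right) = -56 + 118 \left(- \frac{\sqrt{6}}{3}\right) = -56 - \frac{118 \sqrt{6}}{3}$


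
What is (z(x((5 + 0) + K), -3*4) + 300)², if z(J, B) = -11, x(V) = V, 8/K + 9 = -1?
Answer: 83521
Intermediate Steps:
K = -⅘ (K = 8/(-9 - 1) = 8/(-10) = 8*(-⅒) = -⅘ ≈ -0.80000)
(z(x((5 + 0) + K), -3*4) + 300)² = (-11 + 300)² = 289² = 83521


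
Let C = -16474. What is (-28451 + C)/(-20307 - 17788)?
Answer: 8985/7619 ≈ 1.1793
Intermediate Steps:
(-28451 + C)/(-20307 - 17788) = (-28451 - 16474)/(-20307 - 17788) = -44925/(-38095) = -44925*(-1/38095) = 8985/7619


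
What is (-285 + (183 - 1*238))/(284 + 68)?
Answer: -85/88 ≈ -0.96591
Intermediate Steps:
(-285 + (183 - 1*238))/(284 + 68) = (-285 + (183 - 238))/352 = (-285 - 55)*(1/352) = -340*1/352 = -85/88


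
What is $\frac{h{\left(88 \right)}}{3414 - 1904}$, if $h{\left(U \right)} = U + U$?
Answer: $\frac{88}{755} \approx 0.11656$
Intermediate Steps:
$h{\left(U \right)} = 2 U$
$\frac{h{\left(88 \right)}}{3414 - 1904} = \frac{2 \cdot 88}{3414 - 1904} = \frac{176}{3414 - 1904} = \frac{176}{1510} = 176 \cdot \frac{1}{1510} = \frac{88}{755}$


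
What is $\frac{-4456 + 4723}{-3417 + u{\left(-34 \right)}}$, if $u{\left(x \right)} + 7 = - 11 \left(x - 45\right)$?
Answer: $- \frac{267}{2555} \approx -0.1045$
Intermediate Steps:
$u{\left(x \right)} = 488 - 11 x$ ($u{\left(x \right)} = -7 - 11 \left(x - 45\right) = -7 - 11 \left(-45 + x\right) = -7 - \left(-495 + 11 x\right) = 488 - 11 x$)
$\frac{-4456 + 4723}{-3417 + u{\left(-34 \right)}} = \frac{-4456 + 4723}{-3417 + \left(488 - -374\right)} = \frac{267}{-3417 + \left(488 + 374\right)} = \frac{267}{-3417 + 862} = \frac{267}{-2555} = 267 \left(- \frac{1}{2555}\right) = - \frac{267}{2555}$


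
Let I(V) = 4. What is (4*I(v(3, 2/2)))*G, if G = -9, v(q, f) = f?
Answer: -144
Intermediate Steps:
(4*I(v(3, 2/2)))*G = (4*4)*(-9) = 16*(-9) = -144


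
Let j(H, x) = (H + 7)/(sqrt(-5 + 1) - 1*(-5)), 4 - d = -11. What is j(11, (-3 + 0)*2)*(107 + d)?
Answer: 10980/29 - 4392*I/29 ≈ 378.62 - 151.45*I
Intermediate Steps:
d = 15 (d = 4 - 1*(-11) = 4 + 11 = 15)
j(H, x) = (5 - 2*I)*(7 + H)/29 (j(H, x) = (7 + H)/(sqrt(-4) + 5) = (7 + H)/(2*I + 5) = (7 + H)/(5 + 2*I) = (7 + H)*((5 - 2*I)/29) = (5 - 2*I)*(7 + H)/29)
j(11, (-3 + 0)*2)*(107 + d) = ((5 - 2*I)*(7 + 11)/29)*(107 + 15) = ((1/29)*(5 - 2*I)*18)*122 = (90/29 - 36*I/29)*122 = 10980/29 - 4392*I/29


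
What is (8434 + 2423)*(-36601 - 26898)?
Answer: -689408643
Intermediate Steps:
(8434 + 2423)*(-36601 - 26898) = 10857*(-63499) = -689408643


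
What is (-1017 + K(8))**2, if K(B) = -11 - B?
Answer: 1073296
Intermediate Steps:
(-1017 + K(8))**2 = (-1017 + (-11 - 1*8))**2 = (-1017 + (-11 - 8))**2 = (-1017 - 19)**2 = (-1036)**2 = 1073296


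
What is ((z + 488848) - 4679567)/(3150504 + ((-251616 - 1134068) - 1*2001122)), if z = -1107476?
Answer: 5298195/236302 ≈ 22.421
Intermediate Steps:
((z + 488848) - 4679567)/(3150504 + ((-251616 - 1134068) - 1*2001122)) = ((-1107476 + 488848) - 4679567)/(3150504 + ((-251616 - 1134068) - 1*2001122)) = (-618628 - 4679567)/(3150504 + (-1385684 - 2001122)) = -5298195/(3150504 - 3386806) = -5298195/(-236302) = -5298195*(-1/236302) = 5298195/236302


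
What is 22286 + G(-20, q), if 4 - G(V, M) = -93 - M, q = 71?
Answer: 22454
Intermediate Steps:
G(V, M) = 97 + M (G(V, M) = 4 - (-93 - M) = 4 + (93 + M) = 97 + M)
22286 + G(-20, q) = 22286 + (97 + 71) = 22286 + 168 = 22454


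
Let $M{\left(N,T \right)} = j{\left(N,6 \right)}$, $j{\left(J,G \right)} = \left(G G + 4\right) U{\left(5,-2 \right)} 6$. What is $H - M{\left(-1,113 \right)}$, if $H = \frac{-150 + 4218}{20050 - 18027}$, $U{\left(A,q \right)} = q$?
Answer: $\frac{975108}{2023} \approx 482.01$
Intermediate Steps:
$j{\left(J,G \right)} = -48 - 12 G^{2}$ ($j{\left(J,G \right)} = \left(G G + 4\right) \left(-2\right) 6 = \left(G^{2} + 4\right) \left(-2\right) 6 = \left(4 + G^{2}\right) \left(-2\right) 6 = \left(-8 - 2 G^{2}\right) 6 = -48 - 12 G^{2}$)
$M{\left(N,T \right)} = -480$ ($M{\left(N,T \right)} = -48 - 12 \cdot 6^{2} = -48 - 432 = -480$)
$H = \frac{4068}{2023} \approx 2.0109$
$H - M{\left(-1,113 \right)} = \frac{4068}{2023} - -480 = \frac{4068}{2023} + 480 = \frac{975108}{2023}$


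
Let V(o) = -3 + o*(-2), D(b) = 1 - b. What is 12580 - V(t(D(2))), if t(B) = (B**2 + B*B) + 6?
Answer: 12599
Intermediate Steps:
t(B) = 6 + 2*B**2 (t(B) = (B**2 + B**2) + 6 = 2*B**2 + 6 = 6 + 2*B**2)
V(o) = -3 - 2*o
12580 - V(t(D(2))) = 12580 - (-3 - 2*(6 + 2*(1 - 1*2)**2)) = 12580 - (-3 - 2*(6 + 2*(1 - 2)**2)) = 12580 - (-3 - 2*(6 + 2*(-1)**2)) = 12580 - (-3 - 2*(6 + 2*1)) = 12580 - (-3 - 2*(6 + 2)) = 12580 - (-3 - 2*8) = 12580 - (-3 - 16) = 12580 - 1*(-19) = 12580 + 19 = 12599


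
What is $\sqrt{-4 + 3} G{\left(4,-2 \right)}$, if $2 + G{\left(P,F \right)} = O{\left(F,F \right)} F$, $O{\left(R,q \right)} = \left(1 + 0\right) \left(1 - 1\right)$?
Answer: $- 2 i \approx - 2.0 i$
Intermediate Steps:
$O{\left(R,q \right)} = 0$ ($O{\left(R,q \right)} = 1 \cdot 0 = 0$)
$G{\left(P,F \right)} = -2$ ($G{\left(P,F \right)} = -2 + 0 F = -2 + 0 = -2$)
$\sqrt{-4 + 3} G{\left(4,-2 \right)} = \sqrt{-4 + 3} \left(-2\right) = \sqrt{-1} \left(-2\right) = i \left(-2\right) = - 2 i$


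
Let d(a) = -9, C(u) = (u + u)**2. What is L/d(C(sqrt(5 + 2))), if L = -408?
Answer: 136/3 ≈ 45.333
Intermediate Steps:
C(u) = 4*u**2 (C(u) = (2*u)**2 = 4*u**2)
L/d(C(sqrt(5 + 2))) = -408/(-9) = -408*(-1/9) = 136/3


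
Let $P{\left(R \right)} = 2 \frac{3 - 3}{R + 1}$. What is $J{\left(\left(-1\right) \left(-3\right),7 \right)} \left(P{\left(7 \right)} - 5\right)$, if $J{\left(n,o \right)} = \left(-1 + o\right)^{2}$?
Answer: $-180$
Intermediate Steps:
$P{\left(R \right)} = 0$ ($P{\left(R \right)} = 2 \frac{0}{1 + R} = 2 \cdot 0 = 0$)
$J{\left(\left(-1\right) \left(-3\right),7 \right)} \left(P{\left(7 \right)} - 5\right) = \left(-1 + 7\right)^{2} \left(0 - 5\right) = 6^{2} \left(-5\right) = 36 \left(-5\right) = -180$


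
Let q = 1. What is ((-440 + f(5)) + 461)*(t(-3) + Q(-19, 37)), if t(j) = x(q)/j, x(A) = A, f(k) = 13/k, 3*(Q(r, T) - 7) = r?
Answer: 118/15 ≈ 7.8667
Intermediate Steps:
Q(r, T) = 7 + r/3
t(j) = 1/j
((-440 + f(5)) + 461)*(t(-3) + Q(-19, 37)) = ((-440 + 13/5) + 461)*(1/(-3) + (7 + (⅓)*(-19))) = ((-440 + 13*(⅕)) + 461)*(-⅓ + (7 - 19/3)) = ((-440 + 13/5) + 461)*(-⅓ + ⅔) = (-2187/5 + 461)*(⅓) = (118/5)*(⅓) = 118/15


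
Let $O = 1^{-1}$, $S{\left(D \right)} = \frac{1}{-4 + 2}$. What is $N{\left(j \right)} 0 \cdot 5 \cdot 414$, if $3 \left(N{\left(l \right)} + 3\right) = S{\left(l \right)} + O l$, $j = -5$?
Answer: $0$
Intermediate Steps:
$S{\left(D \right)} = - \frac{1}{2}$ ($S{\left(D \right)} = \frac{1}{-2} = - \frac{1}{2}$)
$O = 1$
$N{\left(l \right)} = - \frac{19}{6} + \frac{l}{3}$ ($N{\left(l \right)} = -3 + \frac{- \frac{1}{2} + 1 l}{3} = -3 + \frac{- \frac{1}{2} + l}{3} = -3 + \left(- \frac{1}{6} + \frac{l}{3}\right) = - \frac{19}{6} + \frac{l}{3}$)
$N{\left(j \right)} 0 \cdot 5 \cdot 414 = \left(- \frac{19}{6} + \frac{1}{3} \left(-5\right)\right) 0 \cdot 5 \cdot 414 = \left(- \frac{19}{6} - \frac{5}{3}\right) 0 \cdot 5 \cdot 414 = \left(- \frac{29}{6}\right) 0 \cdot 5 \cdot 414 = 0 \cdot 5 \cdot 414 = 0 \cdot 414 = 0$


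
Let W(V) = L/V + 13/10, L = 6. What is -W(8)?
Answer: -41/20 ≈ -2.0500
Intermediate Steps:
W(V) = 13/10 + 6/V (W(V) = 6/V + 13/10 = 13/10 + 6/V)
-W(8) = -(13/10 + 6/8) = -(13/10 + 6*(1/8)) = -(13/10 + 3/4) = -1*41/20 = -41/20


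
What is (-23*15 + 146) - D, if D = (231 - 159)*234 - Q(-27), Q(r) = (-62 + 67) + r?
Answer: -17069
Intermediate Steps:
Q(r) = 5 + r
D = 16870 (D = (231 - 159)*234 - (5 - 27) = 72*234 - 1*(-22) = 16848 + 22 = 16870)
(-23*15 + 146) - D = (-23*15 + 146) - 1*16870 = (-345 + 146) - 16870 = -199 - 16870 = -17069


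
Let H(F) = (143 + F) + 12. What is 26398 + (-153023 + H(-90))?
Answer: -126560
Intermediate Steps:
H(F) = 155 + F
26398 + (-153023 + H(-90)) = 26398 + (-153023 + (155 - 90)) = 26398 + (-153023 + 65) = 26398 - 152958 = -126560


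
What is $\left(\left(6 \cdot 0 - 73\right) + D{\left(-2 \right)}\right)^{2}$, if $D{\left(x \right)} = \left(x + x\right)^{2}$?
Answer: $3249$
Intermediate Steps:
$D{\left(x \right)} = 4 x^{2}$ ($D{\left(x \right)} = \left(2 x\right)^{2} = 4 x^{2}$)
$\left(\left(6 \cdot 0 - 73\right) + D{\left(-2 \right)}\right)^{2} = \left(\left(6 \cdot 0 - 73\right) + 4 \left(-2\right)^{2}\right)^{2} = \left(\left(0 - 73\right) + 4 \cdot 4\right)^{2} = \left(-73 + 16\right)^{2} = \left(-57\right)^{2} = 3249$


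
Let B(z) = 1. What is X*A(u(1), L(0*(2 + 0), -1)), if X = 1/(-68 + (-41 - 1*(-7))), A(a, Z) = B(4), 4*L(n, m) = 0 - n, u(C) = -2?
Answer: -1/102 ≈ -0.0098039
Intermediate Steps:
L(n, m) = -n/4 (L(n, m) = (0 - n)/4 = (-n)/4 = -n/4)
A(a, Z) = 1
X = -1/102 (X = 1/(-68 + (-41 + 7)) = 1/(-68 - 34) = 1/(-102) = -1/102 ≈ -0.0098039)
X*A(u(1), L(0*(2 + 0), -1)) = -1/102*1 = -1/102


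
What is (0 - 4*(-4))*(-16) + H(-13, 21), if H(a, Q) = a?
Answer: -269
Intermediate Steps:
(0 - 4*(-4))*(-16) + H(-13, 21) = (0 - 4*(-4))*(-16) - 13 = (0 + 16)*(-16) - 13 = 16*(-16) - 13 = -256 - 13 = -269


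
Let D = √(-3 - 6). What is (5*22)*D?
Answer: 330*I ≈ 330.0*I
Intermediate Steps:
D = 3*I (D = √(-9) = 3*I ≈ 3.0*I)
(5*22)*D = (5*22)*(3*I) = 110*(3*I) = 330*I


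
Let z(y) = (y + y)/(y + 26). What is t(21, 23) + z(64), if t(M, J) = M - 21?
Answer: 64/45 ≈ 1.4222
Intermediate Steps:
t(M, J) = -21 + M
z(y) = 2*y/(26 + y) (z(y) = (2*y)/(26 + y) = 2*y/(26 + y))
t(21, 23) + z(64) = (-21 + 21) + 2*64/(26 + 64) = 0 + 2*64/90 = 0 + 2*64*(1/90) = 0 + 64/45 = 64/45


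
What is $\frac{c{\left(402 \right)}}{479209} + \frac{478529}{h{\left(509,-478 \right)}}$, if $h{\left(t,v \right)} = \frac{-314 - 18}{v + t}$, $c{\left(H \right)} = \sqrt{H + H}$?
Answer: $- \frac{14834399}{332} + \frac{2 \sqrt{201}}{479209} \approx -44682.0$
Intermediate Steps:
$c{\left(H \right)} = \sqrt{2} \sqrt{H}$ ($c{\left(H \right)} = \sqrt{2 H} = \sqrt{2} \sqrt{H}$)
$h{\left(t,v \right)} = - \frac{332}{t + v}$
$\frac{c{\left(402 \right)}}{479209} + \frac{478529}{h{\left(509,-478 \right)}} = \frac{\sqrt{2} \sqrt{402}}{479209} + \frac{478529}{\left(-332\right) \frac{1}{509 - 478}} = 2 \sqrt{201} \cdot \frac{1}{479209} + \frac{478529}{\left(-332\right) \frac{1}{31}} = \frac{2 \sqrt{201}}{479209} + \frac{478529}{\left(-332\right) \frac{1}{31}} = \frac{2 \sqrt{201}}{479209} + \frac{478529}{- \frac{332}{31}} = \frac{2 \sqrt{201}}{479209} + 478529 \left(- \frac{31}{332}\right) = \frac{2 \sqrt{201}}{479209} - \frac{14834399}{332} = - \frac{14834399}{332} + \frac{2 \sqrt{201}}{479209}$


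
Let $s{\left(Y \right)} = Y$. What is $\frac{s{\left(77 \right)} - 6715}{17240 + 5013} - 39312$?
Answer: $- \frac{874816574}{22253} \approx -39312.0$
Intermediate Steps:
$\frac{s{\left(77 \right)} - 6715}{17240 + 5013} - 39312 = \frac{77 - 6715}{17240 + 5013} - 39312 = \frac{77 - 6715}{22253} - 39312 = \left(-6638\right) \frac{1}{22253} - 39312 = - \frac{6638}{22253} - 39312 = - \frac{874816574}{22253}$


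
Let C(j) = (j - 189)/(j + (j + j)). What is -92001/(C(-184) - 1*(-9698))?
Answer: -50784552/5353669 ≈ -9.4859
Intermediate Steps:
C(j) = (-189 + j)/(3*j) (C(j) = (-189 + j)/(j + 2*j) = (-189 + j)/((3*j)) = (-189 + j)*(1/(3*j)) = (-189 + j)/(3*j))
-92001/(C(-184) - 1*(-9698)) = -92001/((⅓)*(-189 - 184)/(-184) - 1*(-9698)) = -92001/((⅓)*(-1/184)*(-373) + 9698) = -92001/(373/552 + 9698) = -92001/5353669/552 = -92001*552/5353669 = -50784552/5353669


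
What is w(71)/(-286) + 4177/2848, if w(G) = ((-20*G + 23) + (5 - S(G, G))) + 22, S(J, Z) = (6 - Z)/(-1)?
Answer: 2640751/407264 ≈ 6.4841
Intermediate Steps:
S(J, Z) = -6 + Z (S(J, Z) = (6 - Z)*(-1) = -6 + Z)
w(G) = 56 - 21*G (w(G) = ((-20*G + 23) + (5 - (-6 + G))) + 22 = ((23 - 20*G) + (5 + (6 - G))) + 22 = ((23 - 20*G) + (11 - G)) + 22 = (34 - 21*G) + 22 = 56 - 21*G)
w(71)/(-286) + 4177/2848 = (56 - 21*71)/(-286) + 4177/2848 = (56 - 1491)*(-1/286) + 4177*(1/2848) = -1435*(-1/286) + 4177/2848 = 1435/286 + 4177/2848 = 2640751/407264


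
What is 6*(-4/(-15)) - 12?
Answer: -52/5 ≈ -10.400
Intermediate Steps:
6*(-4/(-15)) - 12 = 6*(-4*(-1/15)) - 12 = 6*(4/15) - 12 = 8/5 - 12 = -52/5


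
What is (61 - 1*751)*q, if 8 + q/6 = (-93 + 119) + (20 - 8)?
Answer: -124200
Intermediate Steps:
q = 180 (q = -48 + 6*((-93 + 119) + (20 - 8)) = -48 + 6*(26 + 12) = -48 + 6*38 = -48 + 228 = 180)
(61 - 1*751)*q = (61 - 1*751)*180 = (61 - 751)*180 = -690*180 = -124200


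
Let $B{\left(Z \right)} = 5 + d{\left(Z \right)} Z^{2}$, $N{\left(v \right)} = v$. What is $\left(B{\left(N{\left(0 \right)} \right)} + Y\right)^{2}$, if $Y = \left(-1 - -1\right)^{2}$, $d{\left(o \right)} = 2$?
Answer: $25$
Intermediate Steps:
$B{\left(Z \right)} = 5 + 2 Z^{2}$
$Y = 0$ ($Y = \left(-1 + 1\right)^{2} = 0^{2} = 0$)
$\left(B{\left(N{\left(0 \right)} \right)} + Y\right)^{2} = \left(\left(5 + 2 \cdot 0^{2}\right) + 0\right)^{2} = \left(\left(5 + 2 \cdot 0\right) + 0\right)^{2} = \left(\left(5 + 0\right) + 0\right)^{2} = \left(5 + 0\right)^{2} = 5^{2} = 25$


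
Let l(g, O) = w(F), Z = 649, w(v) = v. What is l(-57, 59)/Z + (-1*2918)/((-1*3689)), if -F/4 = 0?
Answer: 2918/3689 ≈ 0.79100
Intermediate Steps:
F = 0 (F = -4*0 = 0)
l(g, O) = 0
l(-57, 59)/Z + (-1*2918)/((-1*3689)) = 0/649 + (-1*2918)/((-1*3689)) = 0*(1/649) - 2918/(-3689) = 0 - 2918*(-1/3689) = 0 + 2918/3689 = 2918/3689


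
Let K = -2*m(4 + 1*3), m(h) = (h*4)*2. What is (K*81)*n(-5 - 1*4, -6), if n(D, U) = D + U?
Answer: 136080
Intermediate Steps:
m(h) = 8*h (m(h) = (4*h)*2 = 8*h)
K = -112 (K = -16*(4 + 1*3) = -16*(4 + 3) = -16*7 = -2*56 = -112)
(K*81)*n(-5 - 1*4, -6) = (-112*81)*((-5 - 1*4) - 6) = -9072*((-5 - 4) - 6) = -9072*(-9 - 6) = -9072*(-15) = 136080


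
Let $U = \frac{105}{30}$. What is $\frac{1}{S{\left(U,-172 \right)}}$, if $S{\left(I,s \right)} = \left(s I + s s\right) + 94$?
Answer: $\frac{1}{29076} \approx 3.4393 \cdot 10^{-5}$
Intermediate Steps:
$U = \frac{7}{2}$ ($U = 105 \cdot \frac{1}{30} = \frac{7}{2} \approx 3.5$)
$S{\left(I,s \right)} = 94 + s^{2} + I s$ ($S{\left(I,s \right)} = \left(I s + s^{2}\right) + 94 = \left(s^{2} + I s\right) + 94 = 94 + s^{2} + I s$)
$\frac{1}{S{\left(U,-172 \right)}} = \frac{1}{94 + \left(-172\right)^{2} + \frac{7}{2} \left(-172\right)} = \frac{1}{94 + 29584 - 602} = \frac{1}{29076}$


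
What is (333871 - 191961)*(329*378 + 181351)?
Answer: 43383731830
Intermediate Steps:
(333871 - 191961)*(329*378 + 181351) = 141910*(124362 + 181351) = 141910*305713 = 43383731830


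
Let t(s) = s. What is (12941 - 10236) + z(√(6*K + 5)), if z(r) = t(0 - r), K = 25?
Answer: 2705 - √155 ≈ 2692.6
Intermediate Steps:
z(r) = -r (z(r) = 0 - r = -r)
(12941 - 10236) + z(√(6*K + 5)) = (12941 - 10236) - √(6*25 + 5) = 2705 - √(150 + 5) = 2705 - √155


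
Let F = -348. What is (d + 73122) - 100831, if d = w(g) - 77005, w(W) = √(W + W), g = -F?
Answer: -104714 + 2*√174 ≈ -1.0469e+5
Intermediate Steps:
g = 348 (g = -1*(-348) = 348)
w(W) = √2*√W (w(W) = √(2*W) = √2*√W)
d = -77005 + 2*√174 (d = √2*√348 - 77005 = √2*(2*√87) - 77005 = 2*√174 - 77005 = -77005 + 2*√174 ≈ -76979.)
(d + 73122) - 100831 = ((-77005 + 2*√174) + 73122) - 100831 = (-3883 + 2*√174) - 100831 = -104714 + 2*√174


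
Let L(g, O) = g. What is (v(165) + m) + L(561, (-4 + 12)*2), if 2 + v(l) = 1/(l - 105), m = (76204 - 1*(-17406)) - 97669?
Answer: -209999/60 ≈ -3500.0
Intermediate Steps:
m = -4059 (m = (76204 + 17406) - 97669 = 93610 - 97669 = -4059)
v(l) = -2 + 1/(-105 + l) (v(l) = -2 + 1/(l - 105) = -2 + 1/(-105 + l))
(v(165) + m) + L(561, (-4 + 12)*2) = ((211 - 2*165)/(-105 + 165) - 4059) + 561 = ((211 - 330)/60 - 4059) + 561 = ((1/60)*(-119) - 4059) + 561 = (-119/60 - 4059) + 561 = -243659/60 + 561 = -209999/60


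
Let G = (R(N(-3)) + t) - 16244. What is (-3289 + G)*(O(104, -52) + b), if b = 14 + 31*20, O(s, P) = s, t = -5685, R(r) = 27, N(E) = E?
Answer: -18590958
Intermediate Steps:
b = 634 (b = 14 + 620 = 634)
G = -21902 (G = (27 - 5685) - 16244 = -5658 - 16244 = -21902)
(-3289 + G)*(O(104, -52) + b) = (-3289 - 21902)*(104 + 634) = -25191*738 = -18590958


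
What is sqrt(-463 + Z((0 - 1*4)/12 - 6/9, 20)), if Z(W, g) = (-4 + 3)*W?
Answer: I*sqrt(462) ≈ 21.494*I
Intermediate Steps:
Z(W, g) = -W
sqrt(-463 + Z((0 - 1*4)/12 - 6/9, 20)) = sqrt(-463 - ((0 - 1*4)/12 - 6/9)) = sqrt(-463 - ((0 - 4)*(1/12) - 6*1/9)) = sqrt(-463 - (-4*1/12 - 2/3)) = sqrt(-463 - (-1/3 - 2/3)) = sqrt(-463 - 1*(-1)) = sqrt(-463 + 1) = sqrt(-462) = I*sqrt(462)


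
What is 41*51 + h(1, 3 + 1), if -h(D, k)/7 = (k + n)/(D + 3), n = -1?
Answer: 8343/4 ≈ 2085.8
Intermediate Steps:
h(D, k) = -7*(-1 + k)/(3 + D) (h(D, k) = -7*(k - 1)/(D + 3) = -7*(-1 + k)/(3 + D))
41*51 + h(1, 3 + 1) = 41*51 + 7*(1 - (3 + 1))/(3 + 1) = 2091 + 7*(1 - 1*4)/4 = 2091 + 7*(¼)*(1 - 4) = 2091 + 7*(¼)*(-3) = 2091 - 21/4 = 8343/4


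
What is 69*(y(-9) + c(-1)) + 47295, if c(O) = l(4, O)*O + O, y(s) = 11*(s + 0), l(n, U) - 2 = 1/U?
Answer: 40326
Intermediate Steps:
l(n, U) = 2 + 1/U
y(s) = 11*s
c(O) = O + O*(2 + 1/O) (c(O) = (2 + 1/O)*O + O = O*(2 + 1/O) + O = O + O*(2 + 1/O))
69*(y(-9) + c(-1)) + 47295 = 69*(11*(-9) + (1 + 3*(-1))) + 47295 = 69*(-99 + (1 - 3)) + 47295 = 69*(-99 - 2) + 47295 = 69*(-101) + 47295 = -6969 + 47295 = 40326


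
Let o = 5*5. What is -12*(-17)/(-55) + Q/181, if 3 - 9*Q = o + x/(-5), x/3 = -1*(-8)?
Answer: -333262/89595 ≈ -3.7197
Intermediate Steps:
o = 25
x = 24 (x = 3*(-1*(-8)) = 3*8 = 24)
Q = -86/45 (Q = 1/3 - (25 + 24/(-5))/9 = 1/3 - (25 - 1/5*24)/9 = 1/3 - (25 - 24/5)/9 = 1/3 - 1/9*101/5 = 1/3 - 101/45 = -86/45 ≈ -1.9111)
-12*(-17)/(-55) + Q/181 = -12*(-17)/(-55) - 86/45/181 = 204*(-1/55) - 86/45*1/181 = -204/55 - 86/8145 = -333262/89595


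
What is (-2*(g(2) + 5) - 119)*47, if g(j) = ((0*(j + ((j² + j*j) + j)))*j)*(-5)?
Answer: -6063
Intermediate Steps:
g(j) = 0 (g(j) = ((0*(j + ((j² + j²) + j)))*j)*(-5) = ((0*(j + (2*j² + j)))*j)*(-5) = ((0*(j + (j + 2*j²)))*j)*(-5) = ((0*(2*j + 2*j²))*j)*(-5) = (0*j)*(-5) = 0*(-5) = 0)
(-2*(g(2) + 5) - 119)*47 = (-2*(0 + 5) - 119)*47 = (-2*5 - 119)*47 = (-10 - 119)*47 = -129*47 = -6063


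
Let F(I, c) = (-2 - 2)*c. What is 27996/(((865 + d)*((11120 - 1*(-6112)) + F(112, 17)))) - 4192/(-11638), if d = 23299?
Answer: 217370196685/603358865956 ≈ 0.36027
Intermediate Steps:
F(I, c) = -4*c
27996/(((865 + d)*((11120 - 1*(-6112)) + F(112, 17)))) - 4192/(-11638) = 27996/(((865 + 23299)*((11120 - 1*(-6112)) - 4*17))) - 4192/(-11638) = 27996/((24164*((11120 + 6112) - 68))) - 4192*(-1/11638) = 27996/((24164*(17232 - 68))) + 2096/5819 = 27996/((24164*17164)) + 2096/5819 = 27996/414750896 + 2096/5819 = 27996*(1/414750896) + 2096/5819 = 6999/103687724 + 2096/5819 = 217370196685/603358865956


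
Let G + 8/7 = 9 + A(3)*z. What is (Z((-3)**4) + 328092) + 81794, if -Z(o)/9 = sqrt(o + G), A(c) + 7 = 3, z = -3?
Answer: 409886 - 9*sqrt(4942)/7 ≈ 4.0980e+5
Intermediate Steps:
A(c) = -4 (A(c) = -7 + 3 = -4)
G = 139/7 (G = -8/7 + (9 - 4*(-3)) = -8/7 + (9 + 12) = -8/7 + 21 = 139/7 ≈ 19.857)
Z(o) = -9*sqrt(139/7 + o) (Z(o) = -9*sqrt(o + 139/7) = -9*sqrt(139/7 + o))
(Z((-3)**4) + 328092) + 81794 = (-9*sqrt(973 + 49*(-3)**4)/7 + 328092) + 81794 = (-9*sqrt(973 + 49*81)/7 + 328092) + 81794 = (-9*sqrt(973 + 3969)/7 + 328092) + 81794 = (-9*sqrt(4942)/7 + 328092) + 81794 = (328092 - 9*sqrt(4942)/7) + 81794 = 409886 - 9*sqrt(4942)/7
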